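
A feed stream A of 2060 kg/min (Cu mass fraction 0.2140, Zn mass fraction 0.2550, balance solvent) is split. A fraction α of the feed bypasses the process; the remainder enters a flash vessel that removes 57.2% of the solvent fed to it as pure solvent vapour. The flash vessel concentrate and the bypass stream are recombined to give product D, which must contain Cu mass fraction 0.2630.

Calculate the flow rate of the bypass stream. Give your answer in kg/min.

796.4 kg/min

All 2060×0.214 = 440.84 kg/min of Cu reaches D, so D = 440.84/0.263 = 1676.2 kg/min and vapour = 383.8 kg/min.
The evaporator receives (1−α)·2060 of feed at 0.531 solvent and removes 0.572 of that solvent:
0.572×0.531×(1−α)×2060 = 383.8
(1−α) = 383.8/625.69 = 0.6134;  α = 0.3866.
Bypass flow = 0.3866×2060 = 796.38 kg/min.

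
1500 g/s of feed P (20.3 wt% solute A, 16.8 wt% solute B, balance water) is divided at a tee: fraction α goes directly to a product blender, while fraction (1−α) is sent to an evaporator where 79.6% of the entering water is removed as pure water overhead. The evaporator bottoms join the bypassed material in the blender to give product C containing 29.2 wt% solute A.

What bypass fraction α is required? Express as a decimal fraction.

All 1500×0.203 = 304.5 g/s of solute A reaches C, so C = 304.5/0.292 = 1042.8 g/s and vapour = 457.19 g/s.
The evaporator receives (1−α)·1500 of feed at 0.629 water and removes 0.796 of that water:
0.796×0.629×(1−α)×1500 = 457.19
(1−α) = 457.19/751.03 = 0.6088;  α = 0.3912.

0.391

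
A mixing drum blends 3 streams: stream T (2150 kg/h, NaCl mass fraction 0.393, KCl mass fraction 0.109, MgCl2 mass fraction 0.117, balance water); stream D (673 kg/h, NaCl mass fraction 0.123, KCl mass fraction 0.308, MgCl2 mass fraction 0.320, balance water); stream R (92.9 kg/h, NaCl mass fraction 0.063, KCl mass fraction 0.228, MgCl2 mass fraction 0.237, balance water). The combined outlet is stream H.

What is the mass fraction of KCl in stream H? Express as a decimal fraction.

Total flow out = 2150 + 673 + 92.9 = 2915.9 kg/h.
KCl in = 2150×0.109 + 673×0.308 + 92.9×0.228 = 462.82 kg/h.
KCl mass fraction in H = 462.82/2915.9 = 0.159.

0.159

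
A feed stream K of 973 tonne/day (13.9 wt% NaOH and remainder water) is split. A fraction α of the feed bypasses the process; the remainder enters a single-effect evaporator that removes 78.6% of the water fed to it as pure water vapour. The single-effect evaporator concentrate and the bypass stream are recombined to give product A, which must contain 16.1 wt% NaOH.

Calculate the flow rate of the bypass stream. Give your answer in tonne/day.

776.5 tonne/day

All 973×0.139 = 135.25 tonne/day of NaOH reaches A, so A = 135.25/0.161 = 840.04 tonne/day and vapour = 132.96 tonne/day.
The evaporator receives (1−α)·973 of feed at 0.861 water and removes 0.786 of that water:
0.786×0.861×(1−α)×973 = 132.96
(1−α) = 132.96/658.47 = 0.2019;  α = 0.7981.
Bypass flow = 0.7981×973 = 776.54 tonne/day.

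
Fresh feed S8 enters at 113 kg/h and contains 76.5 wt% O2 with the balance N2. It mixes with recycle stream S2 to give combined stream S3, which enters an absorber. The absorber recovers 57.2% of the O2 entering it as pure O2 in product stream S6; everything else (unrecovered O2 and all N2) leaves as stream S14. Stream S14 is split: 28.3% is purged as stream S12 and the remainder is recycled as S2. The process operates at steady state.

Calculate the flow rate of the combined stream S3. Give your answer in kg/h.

N2 enters only via S8 and leaves only via the purge: 113×0.235 = 0.283×(N2 in S14), and the absorber passes all N2, so N2 in S3 = N2 in S14 = 93.834 kg/h.
O2 in S3: m_A = 113×0.765 + (1−0.283)·(1−0.572)·m_A, so m_A = 86.445/0.6931 = 124.72 kg/h.
S3 = 124.72 + 93.834 = 218.55 kg/h.

218.6 kg/h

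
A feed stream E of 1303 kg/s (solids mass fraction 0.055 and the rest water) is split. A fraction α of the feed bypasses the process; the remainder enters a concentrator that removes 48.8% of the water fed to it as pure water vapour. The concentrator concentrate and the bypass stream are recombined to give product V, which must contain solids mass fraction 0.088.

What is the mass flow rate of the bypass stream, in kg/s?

243.4 kg/s

All 1303×0.055 = 71.665 kg/s of solids reaches V, so V = 71.665/0.088 = 814.38 kg/s and vapour = 488.62 kg/s.
The evaporator receives (1−α)·1303 of feed at 0.945 water and removes 0.488 of that water:
0.488×0.945×(1−α)×1303 = 488.62
(1−α) = 488.62/600.89 = 0.8132;  α = 0.1868.
Bypass flow = 0.1868×1303 = 243.44 kg/s.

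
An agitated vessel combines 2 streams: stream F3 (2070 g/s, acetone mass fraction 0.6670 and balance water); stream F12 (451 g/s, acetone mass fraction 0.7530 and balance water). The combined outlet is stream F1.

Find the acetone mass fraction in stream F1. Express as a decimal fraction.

Total flow out = 2070 + 451 = 2521 g/s.
acetone in = 2070×0.667 + 451×0.753 = 1720.3 g/s.
acetone mass fraction in F1 = 1720.3/2521 = 0.6824.

0.6824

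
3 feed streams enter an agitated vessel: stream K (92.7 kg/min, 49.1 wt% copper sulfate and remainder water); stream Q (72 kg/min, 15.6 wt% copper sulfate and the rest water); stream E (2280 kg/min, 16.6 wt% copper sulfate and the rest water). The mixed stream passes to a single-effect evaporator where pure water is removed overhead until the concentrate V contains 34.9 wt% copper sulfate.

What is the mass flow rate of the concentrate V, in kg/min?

1247 kg/min

copper sulfate entering = 92.7×0.491 + 72×0.156 + 2280×0.166 = 435.23 kg/min.
All copper sulfate reports to V, so V = 435.23/0.349 = 1247.1 kg/min.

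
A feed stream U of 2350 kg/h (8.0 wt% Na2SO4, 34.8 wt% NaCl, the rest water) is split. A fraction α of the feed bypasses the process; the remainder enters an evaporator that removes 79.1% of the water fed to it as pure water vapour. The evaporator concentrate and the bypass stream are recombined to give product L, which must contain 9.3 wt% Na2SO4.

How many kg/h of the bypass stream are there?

1624 kg/h

All 2350×0.080 = 188 kg/h of Na2SO4 reaches L, so L = 188/0.093 = 2021.5 kg/h and vapour = 328.49 kg/h.
The evaporator receives (1−α)·2350 of feed at 0.572 water and removes 0.791 of that water:
0.791×0.572×(1−α)×2350 = 328.49
(1−α) = 328.49/1063.3 = 0.3089;  α = 0.6911.
Bypass flow = 0.6911×2350 = 1624 kg/h.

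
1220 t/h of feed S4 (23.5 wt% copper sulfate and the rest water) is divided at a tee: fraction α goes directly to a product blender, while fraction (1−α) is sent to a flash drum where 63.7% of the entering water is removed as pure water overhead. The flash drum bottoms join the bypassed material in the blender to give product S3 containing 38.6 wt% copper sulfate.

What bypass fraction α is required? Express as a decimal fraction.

0.197

All 1220×0.235 = 286.7 t/h of copper sulfate reaches S3, so S3 = 286.7/0.386 = 742.75 t/h and vapour = 477.25 t/h.
The evaporator receives (1−α)·1220 of feed at 0.765 water and removes 0.637 of that water:
0.637×0.765×(1−α)×1220 = 477.25
(1−α) = 477.25/594.51 = 0.8028;  α = 0.1972.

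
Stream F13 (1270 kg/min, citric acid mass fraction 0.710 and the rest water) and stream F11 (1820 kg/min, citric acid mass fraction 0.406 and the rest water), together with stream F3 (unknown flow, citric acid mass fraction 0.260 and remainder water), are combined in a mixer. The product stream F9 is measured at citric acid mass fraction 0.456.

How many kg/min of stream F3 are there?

Let F3 be the unknown flow. Total out = 3090 + F3.
citric acid balance: 1640.6 + 0.260·F3 = 0.456·(3090 + F3)
(0.260 − 0.456)·F3 = 0.456×3090 − 1640.6 = -231.58
F3 = -231.58 / -0.196 = 1181.5 kg/min

1182 kg/min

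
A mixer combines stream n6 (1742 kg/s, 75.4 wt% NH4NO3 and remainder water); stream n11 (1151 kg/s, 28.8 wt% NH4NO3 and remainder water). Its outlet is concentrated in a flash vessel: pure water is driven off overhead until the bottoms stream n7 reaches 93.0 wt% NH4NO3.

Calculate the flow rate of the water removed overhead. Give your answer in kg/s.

1124 kg/s

NH4NO3 entering = 1742×0.754 + 1151×0.288 = 1645 kg/s.
All NH4NO3 reports to n7, so n7 = 1645/0.930 = 1768.8 kg/s.
Total feed = 2893 kg/s; overhead = 2893 − 1768.8 = 1124.2 kg/s.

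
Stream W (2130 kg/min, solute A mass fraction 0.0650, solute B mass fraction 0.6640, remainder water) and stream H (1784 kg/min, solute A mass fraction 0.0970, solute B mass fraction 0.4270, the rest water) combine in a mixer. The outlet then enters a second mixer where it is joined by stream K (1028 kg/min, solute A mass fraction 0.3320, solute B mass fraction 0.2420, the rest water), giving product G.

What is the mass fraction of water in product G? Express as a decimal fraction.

Overall, product flow = 4942 kg/min.
water in = 2130×0.271 + 1784×0.476 + 1028×0.426 = 1864.3 kg/min.
water fraction in G = 0.3772.

0.3772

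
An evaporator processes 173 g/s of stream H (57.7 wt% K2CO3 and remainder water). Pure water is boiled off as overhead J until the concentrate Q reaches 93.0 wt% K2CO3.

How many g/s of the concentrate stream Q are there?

107.3 g/s

K2CO3 is conserved: 173×0.577 = 99.821 g/s all reports to the concentrate.
Concentrate = 99.821/(target fraction) = 107.33 g/s.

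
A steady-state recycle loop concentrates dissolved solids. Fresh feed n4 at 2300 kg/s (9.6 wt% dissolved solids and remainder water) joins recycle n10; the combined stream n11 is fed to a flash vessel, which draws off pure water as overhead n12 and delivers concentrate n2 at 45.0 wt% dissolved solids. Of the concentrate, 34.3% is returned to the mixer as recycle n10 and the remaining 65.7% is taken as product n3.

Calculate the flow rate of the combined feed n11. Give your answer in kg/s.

Overall dissolved solids balance (none leaves overhead): dissolved solids in fresh feed = dissolved solids in product, i.e. 2300×0.096 = (1−0.343)·n2·0.450.
n2 = 220.8/(0.450×0.657) = 746.83 kg/s.
Recycle n10 = 0.343×746.83 = 256.16 kg/s.
Combined feed n11 = 2300 + 256.16 = 2556.2 kg/s.

2556 kg/s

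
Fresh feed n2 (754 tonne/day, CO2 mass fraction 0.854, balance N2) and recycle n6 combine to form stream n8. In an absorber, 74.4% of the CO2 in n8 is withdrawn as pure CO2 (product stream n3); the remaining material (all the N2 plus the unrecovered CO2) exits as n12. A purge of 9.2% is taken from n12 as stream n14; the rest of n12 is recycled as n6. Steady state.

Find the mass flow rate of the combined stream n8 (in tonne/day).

N2 enters only via n2 and leaves only via the purge: 754×0.146 = 0.092×(N2 in n12), and the absorber passes all N2, so N2 in n8 = N2 in n12 = 1196.6 tonne/day.
CO2 in n8: m_A = 754×0.854 + (1−0.092)·(1−0.744)·m_A, so m_A = 643.92/0.7676 = 838.92 tonne/day.
n8 = 838.92 + 1196.6 = 2035.5 tonne/day.

2035 tonne/day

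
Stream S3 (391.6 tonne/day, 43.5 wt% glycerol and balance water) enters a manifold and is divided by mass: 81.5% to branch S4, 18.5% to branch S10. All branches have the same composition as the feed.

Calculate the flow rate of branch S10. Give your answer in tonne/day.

Branch S10 flow = 0.185×391.6 = 72.446 tonne/day.

72.45 tonne/day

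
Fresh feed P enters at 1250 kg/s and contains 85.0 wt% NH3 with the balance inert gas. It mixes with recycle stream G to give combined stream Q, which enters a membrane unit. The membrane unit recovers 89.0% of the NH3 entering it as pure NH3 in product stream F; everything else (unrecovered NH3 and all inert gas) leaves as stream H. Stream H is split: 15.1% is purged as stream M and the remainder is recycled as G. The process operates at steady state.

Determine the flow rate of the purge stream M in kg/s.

inert gas enters only via P and leaves only via the purge: 1250×0.150 = 0.151×(inert gas in H), and the membrane unit passes all inert gas, so inert gas in Q = inert gas in H = 1241.7 kg/s.
NH3 in Q: m_A = 1250×0.850 + (1−0.151)·(1−0.890)·m_A, so m_A = 1062.5/0.9066 = 1171.9 kg/s.
H = (1−0.890)×1171.9 + 1241.7 = 1370.6 kg/s.
Purge M = 0.151×1370.6 = 206.97 kg/s.

207 kg/s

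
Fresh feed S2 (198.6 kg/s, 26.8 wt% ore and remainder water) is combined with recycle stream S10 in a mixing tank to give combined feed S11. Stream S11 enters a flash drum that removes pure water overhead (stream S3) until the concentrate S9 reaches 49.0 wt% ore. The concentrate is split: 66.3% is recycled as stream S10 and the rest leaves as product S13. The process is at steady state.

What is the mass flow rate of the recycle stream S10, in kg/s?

213.7 kg/s

Overall ore balance (none leaves overhead): ore in fresh feed = ore in product, i.e. 198.6×0.268 = (1−0.663)·S9·0.490.
S9 = 53.225/(0.490×0.337) = 322.32 kg/s.
Recycle S10 = 0.663×322.32 = 213.7 kg/s.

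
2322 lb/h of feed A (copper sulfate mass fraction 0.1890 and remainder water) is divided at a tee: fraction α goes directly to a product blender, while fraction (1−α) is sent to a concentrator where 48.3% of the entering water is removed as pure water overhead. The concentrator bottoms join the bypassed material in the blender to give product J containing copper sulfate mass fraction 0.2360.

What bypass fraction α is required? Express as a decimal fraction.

0.492

All 2322×0.189 = 438.86 lb/h of copper sulfate reaches J, so J = 438.86/0.236 = 1859.6 lb/h and vapour = 462.43 lb/h.
The evaporator receives (1−α)·2322 of feed at 0.811 water and removes 0.483 of that water:
0.483×0.811×(1−α)×2322 = 462.43
(1−α) = 462.43/909.56 = 0.5084;  α = 0.4916.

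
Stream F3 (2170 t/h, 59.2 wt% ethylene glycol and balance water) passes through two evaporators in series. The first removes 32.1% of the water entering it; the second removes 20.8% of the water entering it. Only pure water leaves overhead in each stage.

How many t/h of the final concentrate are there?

water in feed = 2170×0.408 = 885.36 t/h.
After stage 1: water left = (1−0.321)×885.36 = 601.16; stream total = 1885.8 t/h.
After stage 2: water left = (1−0.208)×601.16 = 476.12; final concentrate = 1760.8 t/h.

1761 t/h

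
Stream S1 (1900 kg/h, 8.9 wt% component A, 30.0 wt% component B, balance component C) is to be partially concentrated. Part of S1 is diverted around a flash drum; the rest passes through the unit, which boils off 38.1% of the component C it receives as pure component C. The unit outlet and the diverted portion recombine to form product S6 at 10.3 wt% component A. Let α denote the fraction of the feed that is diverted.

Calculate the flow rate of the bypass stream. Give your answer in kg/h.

790.6 kg/h

All 1900×0.089 = 169.1 kg/h of component A reaches S6, so S6 = 169.1/0.103 = 1641.7 kg/h and vapour = 258.25 kg/h.
The evaporator receives (1−α)·1900 of feed at 0.611 component C and removes 0.381 of that component C:
0.381×0.611×(1−α)×1900 = 258.25
(1−α) = 258.25/442.3 = 0.5839;  α = 0.4161.
Bypass flow = 0.4161×1900 = 790.63 kg/h.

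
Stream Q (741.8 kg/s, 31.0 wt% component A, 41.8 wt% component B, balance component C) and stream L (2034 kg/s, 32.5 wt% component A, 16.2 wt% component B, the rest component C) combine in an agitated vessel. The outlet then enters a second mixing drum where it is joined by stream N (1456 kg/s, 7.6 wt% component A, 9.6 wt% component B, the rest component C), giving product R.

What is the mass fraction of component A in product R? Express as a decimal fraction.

0.2367

Overall, product flow = 4231.8 kg/s.
component A in = 741.8×0.310 + 2034×0.325 + 1456×0.076 = 1001.7 kg/s.
component A fraction in R = 0.2367.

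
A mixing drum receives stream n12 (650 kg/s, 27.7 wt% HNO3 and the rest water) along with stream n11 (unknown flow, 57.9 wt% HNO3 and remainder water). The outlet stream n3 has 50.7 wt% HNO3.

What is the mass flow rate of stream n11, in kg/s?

2076 kg/s

Let n11 be the unknown flow. Total out = 650 + n11.
HNO3 balance: 180.05 + 0.579·n11 = 0.507·(650 + n11)
(0.579 − 0.507)·n11 = 0.507×650 − 180.05 = 149.5
n11 = 149.5 / 0.072 = 2076.4 kg/s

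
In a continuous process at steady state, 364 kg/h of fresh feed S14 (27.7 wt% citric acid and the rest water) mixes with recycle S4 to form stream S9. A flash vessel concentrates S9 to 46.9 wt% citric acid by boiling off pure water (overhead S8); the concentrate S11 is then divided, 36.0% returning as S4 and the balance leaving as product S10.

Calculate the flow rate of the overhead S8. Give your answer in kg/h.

149 kg/h

Overall citric acid balance (none leaves overhead): citric acid in fresh feed = citric acid in product, i.e. 364×0.277 = (1−0.360)·S11·0.469.
S11 = 100.83/(0.469×0.640) = 335.91 kg/h.
Recycle S4 = 0.360×335.91 = 120.93 kg/h.
Combined feed S9 = 364 + 120.93 = 484.93 kg/h.
Overhead S8 = S9 − S11 = 484.93 − 335.91 = 149.01 kg/h.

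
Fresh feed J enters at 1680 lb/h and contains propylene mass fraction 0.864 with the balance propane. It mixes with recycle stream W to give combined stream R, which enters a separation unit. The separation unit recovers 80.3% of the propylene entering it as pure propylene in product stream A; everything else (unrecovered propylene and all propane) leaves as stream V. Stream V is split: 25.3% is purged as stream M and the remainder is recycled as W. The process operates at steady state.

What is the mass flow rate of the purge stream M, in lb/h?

313.3 lb/h

propane enters only via J and leaves only via the purge: 1680×0.136 = 0.253×(propane in V), and the separation unit passes all propane, so propane in R = propane in V = 903.08 lb/h.
propylene in R: m_A = 1680×0.864 + (1−0.253)·(1−0.803)·m_A, so m_A = 1451.5/0.8528 = 1702 lb/h.
V = (1−0.803)×1702 + 903.08 = 1238.4 lb/h.
Purge M = 0.253×1238.4 = 313.31 lb/h.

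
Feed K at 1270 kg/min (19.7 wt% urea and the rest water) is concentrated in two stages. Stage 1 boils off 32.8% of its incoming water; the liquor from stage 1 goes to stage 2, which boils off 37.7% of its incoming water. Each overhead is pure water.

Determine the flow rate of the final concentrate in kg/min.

677.1 kg/min

water in feed = 1270×0.803 = 1019.8 kg/min.
After stage 1: water left = (1−0.328)×1019.8 = 685.31; stream total = 935.5 kg/min.
After stage 2: water left = (1−0.377)×685.31 = 426.95; final concentrate = 677.14 kg/min.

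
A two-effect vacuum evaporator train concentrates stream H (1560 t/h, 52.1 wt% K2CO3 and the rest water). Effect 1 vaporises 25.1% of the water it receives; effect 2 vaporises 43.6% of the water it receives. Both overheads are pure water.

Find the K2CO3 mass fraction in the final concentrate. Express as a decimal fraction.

water in feed = 1560×0.479 = 747.24 t/h.
After stage 1: water left = (1−0.251)×747.24 = 559.68; stream total = 1372.4 t/h.
After stage 2: water left = (1−0.436)×559.68 = 315.66; final concentrate = 1128.4 t/h.
K2CO3 fraction = 812.76/1128.4 = 0.720.

0.720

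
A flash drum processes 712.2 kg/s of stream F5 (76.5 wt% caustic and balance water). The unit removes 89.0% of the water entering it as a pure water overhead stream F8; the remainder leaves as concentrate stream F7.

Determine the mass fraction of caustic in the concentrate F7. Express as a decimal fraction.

caustic is not removed: 712.2×0.765 = 544.83 kg/s of caustic enters F7.
water entering = 712.2×0.235 = 167.37 kg/s; overhead removed = 0.890×167.37 = 148.96 kg/s.
Concentrate = 712.2 − 148.96 = 563.24 kg/s.
Mass fraction = 544.83/563.24 = 0.967.

0.967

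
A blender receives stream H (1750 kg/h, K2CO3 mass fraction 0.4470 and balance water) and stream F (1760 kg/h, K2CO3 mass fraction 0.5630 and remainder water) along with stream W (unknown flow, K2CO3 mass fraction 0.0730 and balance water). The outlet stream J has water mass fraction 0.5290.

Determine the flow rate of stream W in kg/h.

301.3 kg/h

Let W be the unknown flow. Total out = 3510 + W.
water balance: 1736.9 + 0.927·W = 0.529·(3510 + W)
(0.927 − 0.529)·W = 0.529×3510 − 1736.9 = 119.92
W = 119.92 / 0.398 = 301.31 kg/h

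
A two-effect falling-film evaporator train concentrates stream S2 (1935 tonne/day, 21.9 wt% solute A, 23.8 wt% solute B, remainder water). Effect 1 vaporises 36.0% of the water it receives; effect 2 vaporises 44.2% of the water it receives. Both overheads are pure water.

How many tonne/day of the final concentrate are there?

water in feed = 1935×0.543 = 1050.7 tonne/day.
After stage 1: water left = (1−0.360)×1050.7 = 672.45; stream total = 1556.7 tonne/day.
After stage 2: water left = (1−0.442)×672.45 = 375.23; final concentrate = 1259.5 tonne/day.

1260 tonne/day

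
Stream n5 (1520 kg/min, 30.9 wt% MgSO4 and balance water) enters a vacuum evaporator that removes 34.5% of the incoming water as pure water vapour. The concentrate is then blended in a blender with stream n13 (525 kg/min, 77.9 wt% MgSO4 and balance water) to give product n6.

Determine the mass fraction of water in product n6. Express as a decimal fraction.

0.478

Vapour removed = 0.345×0.691×1520 = 362.36 kg/min; concentrate = 1157.6 kg/min.
water reaching the mixer = 687.96 (from concentrate) + 525×0.221 = 803.98 kg/min.
Product flow = 1157.6 + 525 = 1682.6 kg/min; water fraction = 0.478.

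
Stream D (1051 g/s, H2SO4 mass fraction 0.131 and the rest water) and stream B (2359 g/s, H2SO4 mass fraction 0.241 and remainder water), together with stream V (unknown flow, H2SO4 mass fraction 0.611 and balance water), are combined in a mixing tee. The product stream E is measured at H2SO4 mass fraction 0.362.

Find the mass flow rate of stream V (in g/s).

Let V be the unknown flow. Total out = 3410 + V.
H2SO4 balance: 706.2 + 0.611·V = 0.362·(3410 + V)
(0.611 − 0.362)·V = 0.362×3410 − 706.2 = 528.22
V = 528.22 / 0.249 = 2121.4 g/s

2121 g/s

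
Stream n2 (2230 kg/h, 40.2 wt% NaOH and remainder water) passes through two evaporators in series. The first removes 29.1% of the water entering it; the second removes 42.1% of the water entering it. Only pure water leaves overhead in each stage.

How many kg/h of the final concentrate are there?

1444 kg/h

water in feed = 2230×0.598 = 1333.5 kg/h.
After stage 1: water left = (1−0.291)×1333.5 = 945.48; stream total = 1841.9 kg/h.
After stage 2: water left = (1−0.421)×945.48 = 547.43; final concentrate = 1443.9 kg/h.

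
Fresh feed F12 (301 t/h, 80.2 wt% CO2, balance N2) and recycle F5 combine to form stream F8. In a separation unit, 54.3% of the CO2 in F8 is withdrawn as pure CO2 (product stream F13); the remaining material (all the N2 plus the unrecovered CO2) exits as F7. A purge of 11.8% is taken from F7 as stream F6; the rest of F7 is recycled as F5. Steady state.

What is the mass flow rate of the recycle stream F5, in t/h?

N2 enters only via F12 and leaves only via the purge: 301×0.198 = 0.118×(N2 in F7), and the separation unit passes all N2, so N2 in F8 = N2 in F7 = 505.07 t/h.
CO2 in F8: m_A = 301×0.802 + (1−0.118)·(1−0.543)·m_A, so m_A = 241.4/0.5969 = 404.41 t/h.
F7 = (1−0.543)×404.41 + 505.07 = 689.88 t/h.
Recycle F5 = (1−0.118)×689.88 = 608.48 t/h.

608.5 t/h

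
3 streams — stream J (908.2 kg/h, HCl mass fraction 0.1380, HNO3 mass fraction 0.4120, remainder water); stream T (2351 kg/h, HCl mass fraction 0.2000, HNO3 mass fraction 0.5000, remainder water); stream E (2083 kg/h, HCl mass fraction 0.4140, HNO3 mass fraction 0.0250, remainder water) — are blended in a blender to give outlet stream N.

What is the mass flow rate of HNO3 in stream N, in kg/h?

1602 kg/h

HNO3 out = HNO3 in = 908.2×0.412 + 2351×0.500 + 2083×0.025 = 1601.8 kg/h.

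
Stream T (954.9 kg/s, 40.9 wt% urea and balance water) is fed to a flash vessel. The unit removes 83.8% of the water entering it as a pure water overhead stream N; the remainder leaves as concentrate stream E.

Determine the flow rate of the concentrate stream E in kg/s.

482 kg/s

water entering = 954.9×0.591 = 564.35 kg/s; overhead removed = 0.838×564.35 = 472.92 kg/s.
Concentrate = 954.9 − 472.92 = 481.98 kg/s.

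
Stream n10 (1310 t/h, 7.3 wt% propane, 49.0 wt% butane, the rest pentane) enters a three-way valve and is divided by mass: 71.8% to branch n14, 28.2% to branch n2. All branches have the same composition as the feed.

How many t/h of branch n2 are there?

369.4 t/h

Branch n2 flow = 0.282×1310 = 369.42 t/h.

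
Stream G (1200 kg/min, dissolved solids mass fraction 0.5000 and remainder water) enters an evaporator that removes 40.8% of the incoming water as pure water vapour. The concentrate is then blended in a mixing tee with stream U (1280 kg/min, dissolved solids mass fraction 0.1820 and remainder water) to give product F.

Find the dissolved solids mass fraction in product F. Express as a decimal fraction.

0.3727

Vapour removed = 0.408×0.500×1200 = 244.8 kg/min; concentrate = 955.2 kg/min.
dissolved solids reaching the mixer = 600 (from concentrate) + 1280×0.182 = 832.96 kg/min.
Product flow = 955.2 + 1280 = 2235.2 kg/min; dissolved solids fraction = 0.3727.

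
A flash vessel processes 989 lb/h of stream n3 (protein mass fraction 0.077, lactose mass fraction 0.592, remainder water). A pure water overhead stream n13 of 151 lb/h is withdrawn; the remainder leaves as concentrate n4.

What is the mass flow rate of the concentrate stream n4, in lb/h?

Concentrate = 989 − 151 = 838 lb/h.

838 lb/h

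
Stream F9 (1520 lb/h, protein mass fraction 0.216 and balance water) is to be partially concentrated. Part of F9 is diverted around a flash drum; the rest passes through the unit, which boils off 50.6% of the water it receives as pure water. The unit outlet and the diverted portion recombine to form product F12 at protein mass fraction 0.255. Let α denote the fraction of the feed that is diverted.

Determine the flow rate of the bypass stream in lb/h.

934 lb/h

All 1520×0.216 = 328.32 lb/h of protein reaches F12, so F12 = 328.32/0.255 = 1287.5 lb/h and vapour = 232.47 lb/h.
The evaporator receives (1−α)·1520 of feed at 0.784 water and removes 0.506 of that water:
0.506×0.784×(1−α)×1520 = 232.47
(1−α) = 232.47/602.99 = 0.3855;  α = 0.6145.
Bypass flow = 0.6145×1520 = 933.99 lb/h.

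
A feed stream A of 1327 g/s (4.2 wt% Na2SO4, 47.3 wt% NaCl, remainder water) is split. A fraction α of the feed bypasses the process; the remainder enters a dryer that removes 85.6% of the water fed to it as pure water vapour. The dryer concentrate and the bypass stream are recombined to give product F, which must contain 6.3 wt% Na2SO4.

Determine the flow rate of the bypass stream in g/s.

All 1327×0.042 = 55.734 g/s of Na2SO4 reaches F, so F = 55.734/0.063 = 884.67 g/s and vapour = 442.33 g/s.
The evaporator receives (1−α)·1327 of feed at 0.485 water and removes 0.856 of that water:
0.856×0.485×(1−α)×1327 = 442.33
(1−α) = 442.33/550.92 = 0.8029;  α = 0.1971.
Bypass flow = 0.1971×1327 = 261.55 g/s.

261.5 g/s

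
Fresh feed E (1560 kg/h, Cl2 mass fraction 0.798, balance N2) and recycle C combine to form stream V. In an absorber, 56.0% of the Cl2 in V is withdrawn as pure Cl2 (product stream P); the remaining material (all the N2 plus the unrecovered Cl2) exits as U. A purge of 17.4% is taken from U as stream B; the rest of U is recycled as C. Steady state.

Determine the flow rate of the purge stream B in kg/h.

N2 enters only via E and leaves only via the purge: 1560×0.202 = 0.174×(N2 in U), and the absorber passes all N2, so N2 in V = N2 in U = 1811 kg/h.
Cl2 in V: m_A = 1560×0.798 + (1−0.174)·(1−0.560)·m_A, so m_A = 1244.9/0.6366 = 1955.6 kg/h.
U = (1−0.560)×1955.6 + 1811 = 2671.5 kg/h.
Purge B = 0.174×2671.5 = 464.84 kg/h.

464.8 kg/h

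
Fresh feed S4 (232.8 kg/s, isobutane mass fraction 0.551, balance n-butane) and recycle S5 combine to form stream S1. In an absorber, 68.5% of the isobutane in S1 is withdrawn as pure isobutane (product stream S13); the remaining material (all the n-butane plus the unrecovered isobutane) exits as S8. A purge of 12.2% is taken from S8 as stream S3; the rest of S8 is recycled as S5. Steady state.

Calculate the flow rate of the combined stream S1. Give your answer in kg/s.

1034 kg/s

n-butane enters only via S4 and leaves only via the purge: 232.8×0.449 = 0.122×(n-butane in S8), and the absorber passes all n-butane, so n-butane in S1 = n-butane in S8 = 856.78 kg/s.
isobutane in S1: m_A = 232.8×0.551 + (1−0.122)·(1−0.685)·m_A, so m_A = 128.27/0.7234 = 177.31 kg/s.
S1 = 177.31 + 856.78 = 1034.1 kg/s.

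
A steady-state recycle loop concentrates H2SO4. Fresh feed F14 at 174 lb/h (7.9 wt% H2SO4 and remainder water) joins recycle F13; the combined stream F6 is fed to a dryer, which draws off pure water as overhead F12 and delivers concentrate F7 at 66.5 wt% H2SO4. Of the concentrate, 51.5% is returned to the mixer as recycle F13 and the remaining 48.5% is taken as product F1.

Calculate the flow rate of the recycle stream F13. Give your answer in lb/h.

Overall H2SO4 balance (none leaves overhead): H2SO4 in fresh feed = H2SO4 in product, i.e. 174×0.079 = (1−0.515)·F7·0.665.
F7 = 13.746/(0.665×0.485) = 42.62 lb/h.
Recycle F13 = 0.515×42.62 = 21.949 lb/h.

21.95 lb/h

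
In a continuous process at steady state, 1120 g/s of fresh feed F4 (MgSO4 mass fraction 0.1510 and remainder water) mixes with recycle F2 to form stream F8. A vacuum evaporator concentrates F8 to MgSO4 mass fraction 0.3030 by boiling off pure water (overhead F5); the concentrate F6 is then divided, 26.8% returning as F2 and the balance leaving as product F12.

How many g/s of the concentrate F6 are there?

Overall MgSO4 balance (none leaves overhead): MgSO4 in fresh feed = MgSO4 in product, i.e. 1120×0.151 = (1−0.268)·F6·0.303.
F6 = 169.12/(0.303×0.732) = 762.5 g/s.

762.5 g/s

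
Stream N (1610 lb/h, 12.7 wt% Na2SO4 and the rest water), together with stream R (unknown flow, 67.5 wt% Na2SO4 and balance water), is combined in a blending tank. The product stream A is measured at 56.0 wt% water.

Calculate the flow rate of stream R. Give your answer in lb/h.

Let R be the unknown flow. Total out = 1610 + R.
water balance: 1405.5 + 0.325·R = 0.560·(1610 + R)
(0.325 − 0.560)·R = 0.560×1610 − 1405.5 = -503.93
R = -503.93 / -0.235 = 2144.4 lb/h

2144 lb/h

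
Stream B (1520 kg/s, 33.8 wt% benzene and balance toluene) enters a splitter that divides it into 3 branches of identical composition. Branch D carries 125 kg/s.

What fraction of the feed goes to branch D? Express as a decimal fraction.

0.082

Fraction to D = 125/1520 = 0.0822.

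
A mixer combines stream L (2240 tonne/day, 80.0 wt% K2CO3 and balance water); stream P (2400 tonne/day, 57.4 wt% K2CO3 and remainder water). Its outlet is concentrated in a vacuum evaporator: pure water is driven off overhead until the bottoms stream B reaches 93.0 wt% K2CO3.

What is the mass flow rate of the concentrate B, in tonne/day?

K2CO3 entering = 2240×0.800 + 2400×0.574 = 3169.6 tonne/day.
All K2CO3 reports to B, so B = 3169.6/0.930 = 3408.2 tonne/day.

3408 tonne/day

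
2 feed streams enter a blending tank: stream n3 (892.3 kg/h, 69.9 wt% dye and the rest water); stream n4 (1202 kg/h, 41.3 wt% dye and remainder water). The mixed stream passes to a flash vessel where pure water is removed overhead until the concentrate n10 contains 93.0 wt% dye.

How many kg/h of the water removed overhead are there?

dye entering = 892.3×0.699 + 1202×0.413 = 1120.1 kg/h.
All dye reports to n10, so n10 = 1120.1/0.930 = 1204.5 kg/h.
Total feed = 2094.3 kg/h; overhead = 2094.3 − 1204.5 = 889.84 kg/h.

889.8 kg/h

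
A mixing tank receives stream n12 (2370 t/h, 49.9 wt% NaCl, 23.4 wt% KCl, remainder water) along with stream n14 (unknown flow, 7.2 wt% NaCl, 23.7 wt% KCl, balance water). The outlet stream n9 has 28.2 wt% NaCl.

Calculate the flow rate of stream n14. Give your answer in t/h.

Let n14 be the unknown flow. Total out = 2370 + n14.
NaCl balance: 1182.6 + 0.072·n14 = 0.282·(2370 + n14)
(0.072 − 0.282)·n14 = 0.282×2370 − 1182.6 = -514.29
n14 = -514.29 / -0.210 = 2449 t/h

2449 t/h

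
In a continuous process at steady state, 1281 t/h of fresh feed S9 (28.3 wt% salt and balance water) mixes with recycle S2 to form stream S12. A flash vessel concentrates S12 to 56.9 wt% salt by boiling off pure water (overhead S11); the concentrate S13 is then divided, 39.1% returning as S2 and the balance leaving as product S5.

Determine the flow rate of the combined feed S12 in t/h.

Overall salt balance (none leaves overhead): salt in fresh feed = salt in product, i.e. 1281×0.283 = (1−0.391)·S13·0.569.
S13 = 362.52/(0.569×0.609) = 1046.2 t/h.
Recycle S2 = 0.391×1046.2 = 409.06 t/h.
Combined feed S12 = 1281 + 409.06 = 1690.1 t/h.

1690 t/h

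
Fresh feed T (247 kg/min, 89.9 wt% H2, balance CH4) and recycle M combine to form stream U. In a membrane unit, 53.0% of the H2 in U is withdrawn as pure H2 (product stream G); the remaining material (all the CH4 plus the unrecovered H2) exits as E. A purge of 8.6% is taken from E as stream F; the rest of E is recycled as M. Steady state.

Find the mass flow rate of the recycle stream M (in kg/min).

432.4 kg/min

CH4 enters only via T and leaves only via the purge: 247×0.101 = 0.086×(CH4 in E), and the membrane unit passes all CH4, so CH4 in U = CH4 in E = 290.08 kg/min.
H2 in U: m_A = 247×0.899 + (1−0.086)·(1−0.530)·m_A, so m_A = 222.05/0.5704 = 389.28 kg/min.
E = (1−0.530)×389.28 + 290.08 = 473.04 kg/min.
Recycle M = (1−0.086)×473.04 = 432.36 kg/min.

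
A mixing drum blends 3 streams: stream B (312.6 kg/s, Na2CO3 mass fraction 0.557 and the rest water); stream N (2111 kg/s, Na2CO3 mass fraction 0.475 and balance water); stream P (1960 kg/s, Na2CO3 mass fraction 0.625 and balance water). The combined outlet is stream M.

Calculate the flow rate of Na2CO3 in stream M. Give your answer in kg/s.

2402 kg/s

Na2CO3 out = Na2CO3 in = 312.6×0.557 + 2111×0.475 + 1960×0.625 = 2401.8 kg/s.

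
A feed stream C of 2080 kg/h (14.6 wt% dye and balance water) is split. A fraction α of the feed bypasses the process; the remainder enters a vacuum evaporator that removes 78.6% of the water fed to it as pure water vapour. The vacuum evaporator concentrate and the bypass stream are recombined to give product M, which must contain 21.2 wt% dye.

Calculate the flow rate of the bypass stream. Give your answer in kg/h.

1115 kg/h

All 2080×0.146 = 303.68 kg/h of dye reaches M, so M = 303.68/0.212 = 1432.5 kg/h and vapour = 647.55 kg/h.
The evaporator receives (1−α)·2080 of feed at 0.854 water and removes 0.786 of that water:
0.786×0.854×(1−α)×2080 = 647.55
(1−α) = 647.55/1396.2 = 0.4638;  α = 0.5362.
Bypass flow = 0.5362×2080 = 1115.3 kg/h.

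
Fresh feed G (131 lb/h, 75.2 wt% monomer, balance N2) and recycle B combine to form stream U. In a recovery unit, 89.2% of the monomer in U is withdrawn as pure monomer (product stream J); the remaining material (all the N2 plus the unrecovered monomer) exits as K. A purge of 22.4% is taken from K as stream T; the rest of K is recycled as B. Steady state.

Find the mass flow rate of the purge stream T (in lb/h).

35.09 lb/h

N2 enters only via G and leaves only via the purge: 131×0.248 = 0.224×(N2 in K), and the recovery unit passes all N2, so N2 in U = N2 in K = 145.04 lb/h.
monomer in U: m_A = 131×0.752 + (1−0.224)·(1−0.892)·m_A, so m_A = 98.512/0.9162 = 107.52 lb/h.
K = (1−0.892)×107.52 + 145.04 = 156.65 lb/h.
Purge T = 0.224×156.65 = 35.089 lb/h.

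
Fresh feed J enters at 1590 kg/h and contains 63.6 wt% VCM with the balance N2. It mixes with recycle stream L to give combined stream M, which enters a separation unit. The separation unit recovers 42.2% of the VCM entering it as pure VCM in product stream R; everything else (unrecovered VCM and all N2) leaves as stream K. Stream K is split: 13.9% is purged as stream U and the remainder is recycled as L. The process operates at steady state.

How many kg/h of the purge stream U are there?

740.5 kg/h

N2 enters only via J and leaves only via the purge: 1590×0.364 = 0.139×(N2 in K), and the separation unit passes all N2, so N2 in M = N2 in K = 4163.7 kg/h.
VCM in M: m_A = 1590×0.636 + (1−0.139)·(1−0.422)·m_A, so m_A = 1011.2/0.5023 = 2013.1 kg/h.
K = (1−0.422)×2013.1 + 4163.7 = 5327.3 kg/h.
Purge U = 0.139×5327.3 = 740.49 kg/h.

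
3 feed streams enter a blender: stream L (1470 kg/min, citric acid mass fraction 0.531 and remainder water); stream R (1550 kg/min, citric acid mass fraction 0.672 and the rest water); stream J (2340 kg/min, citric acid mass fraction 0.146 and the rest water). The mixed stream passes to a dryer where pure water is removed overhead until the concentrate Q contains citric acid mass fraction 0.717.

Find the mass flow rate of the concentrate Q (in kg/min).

citric acid entering = 1470×0.531 + 1550×0.672 + 2340×0.146 = 2163.8 kg/min.
All citric acid reports to Q, so Q = 2163.8/0.717 = 3017.9 kg/min.

3018 kg/min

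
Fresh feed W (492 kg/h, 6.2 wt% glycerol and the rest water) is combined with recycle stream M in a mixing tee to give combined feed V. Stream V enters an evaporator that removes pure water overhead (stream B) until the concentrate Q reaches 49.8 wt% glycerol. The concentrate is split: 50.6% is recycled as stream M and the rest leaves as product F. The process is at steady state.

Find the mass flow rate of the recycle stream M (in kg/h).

Overall glycerol balance (none leaves overhead): glycerol in fresh feed = glycerol in product, i.e. 492×0.062 = (1−0.506)·Q·0.498.
Q = 30.504/(0.498×0.494) = 123.99 kg/h.
Recycle M = 0.506×123.99 = 62.741 kg/h.

62.74 kg/h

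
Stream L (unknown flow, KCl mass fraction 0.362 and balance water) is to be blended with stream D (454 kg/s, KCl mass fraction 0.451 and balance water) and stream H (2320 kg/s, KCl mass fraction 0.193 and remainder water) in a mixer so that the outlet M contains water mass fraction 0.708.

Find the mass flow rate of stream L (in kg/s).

2250 kg/s

Let L be the unknown flow. Total out = 2774 + L.
water balance: 2121.5 + 0.638·L = 0.708·(2774 + L)
(0.638 − 0.708)·L = 0.708×2774 − 2121.5 = -157.49
L = -157.49 / -0.070 = 2249.9 kg/s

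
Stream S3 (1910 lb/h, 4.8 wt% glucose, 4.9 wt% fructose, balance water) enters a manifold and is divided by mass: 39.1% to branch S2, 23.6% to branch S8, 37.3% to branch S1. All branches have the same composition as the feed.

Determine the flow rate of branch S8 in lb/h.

450.8 lb/h

Branch S8 flow = 0.236×1910 = 450.76 lb/h.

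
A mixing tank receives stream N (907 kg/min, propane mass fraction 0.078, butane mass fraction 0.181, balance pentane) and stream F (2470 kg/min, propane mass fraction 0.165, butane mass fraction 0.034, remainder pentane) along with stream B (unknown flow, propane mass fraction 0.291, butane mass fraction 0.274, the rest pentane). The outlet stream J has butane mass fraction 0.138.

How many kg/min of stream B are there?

1602 kg/min

Let B be the unknown flow. Total out = 3377 + B.
butane balance: 248.15 + 0.274·B = 0.138·(3377 + B)
(0.274 − 0.138)·B = 0.138×3377 − 248.15 = 217.88
B = 217.88 / 0.136 = 1602.1 kg/min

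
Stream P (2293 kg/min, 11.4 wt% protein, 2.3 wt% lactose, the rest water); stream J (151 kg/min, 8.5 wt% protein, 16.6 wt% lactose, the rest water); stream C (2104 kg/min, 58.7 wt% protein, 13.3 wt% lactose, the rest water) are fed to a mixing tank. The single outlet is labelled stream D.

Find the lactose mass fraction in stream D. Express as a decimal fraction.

Total flow out = 2293 + 151 + 2104 = 4548 kg/min.
lactose in = 2293×0.023 + 151×0.166 + 2104×0.133 = 357.64 kg/min.
lactose mass fraction in D = 357.64/4548 = 0.0786.

0.0786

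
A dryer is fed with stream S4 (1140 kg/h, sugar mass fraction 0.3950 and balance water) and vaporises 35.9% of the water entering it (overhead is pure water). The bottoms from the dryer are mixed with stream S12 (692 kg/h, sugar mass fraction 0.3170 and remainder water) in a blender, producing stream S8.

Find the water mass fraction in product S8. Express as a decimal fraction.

Vapour removed = 0.359×0.605×1140 = 247.6 kg/h; concentrate = 892.4 kg/h.
water reaching the mixer = 442.1 (from concentrate) + 692×0.683 = 914.73 kg/h.
Product flow = 892.4 + 692 = 1584.4 kg/h; water fraction = 0.5773.

0.5773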